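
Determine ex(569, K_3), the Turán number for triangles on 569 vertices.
ex(569, K_3) = ⌊569^2/4⌋ = 80940

Mantel (1907): a triangle-free graph on n vertices has at most ⌊n^2/4⌋ edges, with equality for the complete bipartite graph K_{⌊n/2⌋, ⌈n/2⌉}. For n = 569: ⌊569^2/4⌋ = ⌊323761/4⌋ = 80940. The extremal graph is K_{284, 285}, which has 284·285 = 80940 edges.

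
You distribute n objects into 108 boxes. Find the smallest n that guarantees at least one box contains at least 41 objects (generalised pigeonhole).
n = (41 − 1)·108 + 1 = 4321

By the generalised pigeonhole principle, to guarantee some box contains ≥ r objects we need more than (r − 1) · k objects total. Threshold: n = (r − 1) · k + 1. With r = 41 and k = 108: n = 40 · 108 + 1 = 4320 + 1 = 4321. For n = 4320 = 40 · 108, we can put exactly 40 objects in every box, avoiding 41 in any single one — so 4321 is tight.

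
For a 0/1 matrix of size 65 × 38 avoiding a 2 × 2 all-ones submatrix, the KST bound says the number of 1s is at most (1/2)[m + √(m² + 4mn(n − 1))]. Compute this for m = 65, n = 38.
z(65, 38; 2, 2) ≤ (1/2)[65 + √(65² + 4·65·38·37)] = (1/2)[65 + √369785] = 336.5497

Kővári–Sós–Turán: let r_1, ..., r_65 be the row sums and z = Σ r_i the total number of 1s. Each pair of columns can share at most one row with both entries 1 (else a 2×2 all-ones block appears), so Σ_i C(r_i, 2) ≤ C(38, 2) = 703. By convexity Σ_i C(r_i, 2) ≥ 65·C(z/65, 2) = z(z − 65)/(2·65), giving z² − 65z − 65·38·37 ≤ 0 and hence z ≤ (1/2)[65 + √(4225 + 4·91390)] = (1/2)[65 + √369785] ≈ (1/2)(65 + 608.0995) = 336.5497.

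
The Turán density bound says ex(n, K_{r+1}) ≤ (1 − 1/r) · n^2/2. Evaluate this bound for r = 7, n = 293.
Turán density bound = (6/7) · 293^2/2 = 257547/7 ≈ 36792.4286

Turán's theorem: ex(n, K_{r+1}) is achieved by the complete r-partite Turán graph T(n, r) with parts as balanced as possible, and is at most (1 − 1/r) · n^2/2. For r = 7, n = 293: the density bound is (6/7) · 85849/2 = 257547/7 ≈ 36792.4286. The integer-valued extremum is e(T(293, 7)) = 36792, which is strictly less than the density bound 257547/7 since 7 ∤ 293 (the parts of T(293, 7) cannot all be equal).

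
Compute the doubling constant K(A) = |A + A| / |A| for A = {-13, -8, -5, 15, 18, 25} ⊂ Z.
K = |A + A| / |A| = 20/6 = 10/3

Enumerate A + A = {a + b : a, b ∈ A}. With |A| = 6, there are |A|^2 = 36 ordered sum pairs; collecting distinct values, A + A = {-26, -21, -18, -16, -13, -10, 2, 5, 7, 10, 12, 13, 17, 20, 30, 33, 36, 40, 43, 50}, so |A + A| = 20. Thus K = 20/6 = 10/3. For comparison, the minimum possible |A + A| over all 6-element sets is 2·6 − 1 = 11 (so min K = 11/6), attained only by arithmetic progressions.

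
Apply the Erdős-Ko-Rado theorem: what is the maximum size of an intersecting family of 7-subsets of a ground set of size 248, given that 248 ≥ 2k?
max |F| = C(247, 6) = 296672379003

The Erdős-Ko-Rado theorem states: for n ≥ 2k, an intersecting family of k-subsets of an n-element set has size at most C(n − 1, k − 1), with equality for 'star' families {A ⊆ [n] : |A| = k, i ∈ A} (fix an element i). For n = 248, k = 7: C(247, 6) = 296672379003.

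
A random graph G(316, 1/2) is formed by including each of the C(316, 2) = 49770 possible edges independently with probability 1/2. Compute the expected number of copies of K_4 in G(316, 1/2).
E[# K_4] = C(316, 4) · (1/2)^C(4, 2) = 407624595 / 2^6 = 6369134.296875

For each 4-subset S of vertices (there are C(316, 4) = 407624595 such S), let X_S = 1 if S induces a K_4 (all C(4, 2) = 6 edges present). Then P(X_S = 1) = (1/2)^6 = 1/64. By linearity of expectation, E[# K_4] = C(316, 4) · (1/2)^6 = 407624595 / 64 = 6369134.296875.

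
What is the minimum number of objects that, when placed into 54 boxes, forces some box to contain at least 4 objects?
n = (4 − 1)·54 + 1 = 163

By the generalised pigeonhole principle, to guarantee some box contains ≥ r objects we need more than (r − 1) · k objects total. Threshold: n = (r − 1) · k + 1. With r = 4 and k = 54: n = 3 · 54 + 1 = 162 + 1 = 163. For n = 162 = 3 · 54, we can put exactly 3 objects in every box, avoiding 4 in any single one — so 163 is tight.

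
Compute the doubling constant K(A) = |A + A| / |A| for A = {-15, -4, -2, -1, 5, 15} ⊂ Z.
K = |A + A| / |A| = 21/6 = 7/2

Enumerate A + A = {a + b : a, b ∈ A}. With |A| = 6, there are |A|^2 = 36 ordered sum pairs; collecting distinct values, A + A = {-30, -19, -17, -16, -10, -8, -6, -5, -4, -3, -2, 0, 1, 3, 4, 10, 11, 13, 14, 20, 30}, so |A + A| = 21. Thus K = 21/6 = 7/2. For comparison, the minimum possible |A + A| over all 6-element sets is 2·6 − 1 = 11 (so min K = 11/6), attained only by arithmetic progressions.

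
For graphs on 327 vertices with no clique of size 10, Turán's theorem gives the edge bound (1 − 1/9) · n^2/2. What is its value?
Turán density bound = (8/9) · 327^2/2 = 47524

Turán's theorem: ex(n, K_{r+1}) is achieved by the complete r-partite Turán graph T(n, r) with parts as balanced as possible, and is at most (1 − 1/r) · n^2/2. For r = 9, n = 327: the density bound is (8/9) · 106929/2 = 47524. The integer-valued extremum is e(T(327, 9)) = 47523, which is strictly less than the density bound 47524 since 9 ∤ 327 (the parts of T(327, 9) cannot all be equal).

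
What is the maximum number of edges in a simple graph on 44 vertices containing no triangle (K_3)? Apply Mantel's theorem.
ex(44, K_3) = ⌊44^2/4⌋ = 484

Mantel (1907): a triangle-free graph on n vertices has at most ⌊n^2/4⌋ edges, with equality for the complete bipartite graph K_{⌊n/2⌋, ⌈n/2⌉}. For n = 44: ⌊44^2/4⌋ = ⌊1936/4⌋ = 484. The extremal graph is K_{22, 22}, which has 22·22 = 484 edges.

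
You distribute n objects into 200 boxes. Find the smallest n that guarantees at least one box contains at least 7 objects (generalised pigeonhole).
n = (7 − 1)·200 + 1 = 1201

By the generalised pigeonhole principle, to guarantee some box contains ≥ r objects we need more than (r − 1) · k objects total. Threshold: n = (r − 1) · k + 1. With r = 7 and k = 200: n = 6 · 200 + 1 = 1200 + 1 = 1201. For n = 1200 = 6 · 200, we can put exactly 6 objects in every box, avoiding 7 in any single one — so 1201 is tight.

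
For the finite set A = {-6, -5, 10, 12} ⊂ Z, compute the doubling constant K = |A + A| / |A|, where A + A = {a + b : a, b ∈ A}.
K = |A + A| / |A| = 10/4 = 5/2

Enumerate A + A = {a + b : a, b ∈ A}. With |A| = 4, there are |A|^2 = 16 ordered sum pairs; collecting distinct values, A + A = {-12, -11, -10, 4, 5, 6, 7, 20, 22, 24}, so |A + A| = 10. Thus K = 10/4 = 5/2. For comparison, the minimum possible |A + A| over all 4-element sets is 2·4 − 1 = 7 (so min K = 7/4), attained only by arithmetic progressions.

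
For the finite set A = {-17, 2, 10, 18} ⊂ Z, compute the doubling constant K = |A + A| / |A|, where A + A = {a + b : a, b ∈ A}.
K = |A + A| / |A| = 9/4

Enumerate A + A = {a + b : a, b ∈ A}. With |A| = 4, there are |A|^2 = 16 ordered sum pairs; collecting distinct values, A + A = {-34, -15, -7, 1, 4, 12, 20, 28, 36}, so |A + A| = 9. Thus K = 9/4. For comparison, the minimum possible |A + A| over all 4-element sets is 2·4 − 1 = 7 (so min K = 7/4), attained only by arithmetic progressions.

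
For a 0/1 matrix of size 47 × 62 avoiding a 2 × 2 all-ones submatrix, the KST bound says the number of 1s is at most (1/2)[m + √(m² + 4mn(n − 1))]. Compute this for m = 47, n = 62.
z(47, 62; 2, 2) ≤ (1/2)[47 + √(47² + 4·47·62·61)] = (1/2)[47 + √713225] = 445.7632

Kővári–Sós–Turán: let r_1, ..., r_47 be the row sums and z = Σ r_i the total number of 1s. Each pair of columns can share at most one row with both entries 1 (else a 2×2 all-ones block appears), so Σ_i C(r_i, 2) ≤ C(62, 2) = 1891. By convexity Σ_i C(r_i, 2) ≥ 47·C(z/47, 2) = z(z − 47)/(2·47), giving z² − 47z − 47·62·61 ≤ 0 and hence z ≤ (1/2)[47 + √(2209 + 4·177754)] = (1/2)[47 + √713225] ≈ (1/2)(47 + 844.5265) = 445.7632.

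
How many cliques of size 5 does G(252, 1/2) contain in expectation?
E[# K_5] = C(252, 5) · (1/2)^C(5, 2) = 8137369800 / 2^10 = 1017171225/128 = 7946650.1953125

For each 5-subset S of vertices (there are C(252, 5) = 8137369800 such S), let X_S = 1 if S induces a K_5 (all C(5, 2) = 10 edges present). Then P(X_S = 1) = (1/2)^10 = 1/1024. By linearity of expectation, E[# K_5] = C(252, 5) · (1/2)^10 = 8137369800 / 1024 = 1017171225/128 = 7946650.1953125.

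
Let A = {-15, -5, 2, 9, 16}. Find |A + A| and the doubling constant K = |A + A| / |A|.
K = |A + A| / |A| = 12/5

Enumerate A + A = {a + b : a, b ∈ A}. With |A| = 5, there are |A|^2 = 25 ordered sum pairs; collecting distinct values, A + A = {-30, -20, -13, -10, -6, -3, 1, 4, 11, 18, 25, 32}, so |A + A| = 12. Thus K = 12/5. For comparison, the minimum possible |A + A| over all 5-element sets is 2·5 − 1 = 9 (so min K = 9/5), attained only by arithmetic progressions.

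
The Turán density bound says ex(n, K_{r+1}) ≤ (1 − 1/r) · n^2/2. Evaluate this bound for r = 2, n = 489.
Turán density bound = (1/2) · 489^2/2 = 239121/4 ≈ 59780.25

Turán's theorem: ex(n, K_{r+1}) is achieved by the complete r-partite Turán graph T(n, r) with parts as balanced as possible, and is at most (1 − 1/r) · n^2/2. For r = 2, n = 489: the density bound is (1/2) · 239121/2 = 239121/4 ≈ 59780.25. The integer-valued extremum is e(T(489, 2)) = 59780, which is strictly less than the density bound 239121/4 since 2 ∤ 489 (the parts of T(489, 2) cannot all be equal).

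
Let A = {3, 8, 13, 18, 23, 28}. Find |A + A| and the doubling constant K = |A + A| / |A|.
K = |A + A| / |A| = 11/6

Enumerate A + A = {a + b : a, b ∈ A}. With |A| = 6, there are |A|^2 = 36 ordered sum pairs; collecting distinct values, A + A = {6, 11, 16, 21, 26, 31, 36, 41, 46, 51, 56}, so |A + A| = 11. Thus K = 11/6. Here |A + A| = 2|A| − 1 = 11, the minimum possible — so K = 11/6 is minimal, which holds iff A is an arithmetic progression.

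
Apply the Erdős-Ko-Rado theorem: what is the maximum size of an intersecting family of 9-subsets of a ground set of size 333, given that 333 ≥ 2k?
max |F| = C(332, 8) = 3362621220018775

Erdős-Ko-Rado (1961): when n ≥ 2k, max |F| = C(n−1, k−1). The bound is attained by the star {A : i ∈ A} for any fixed i ∈ [n]. Here C(333−1, 9−1) = C(332, 8) = 3362621220018775.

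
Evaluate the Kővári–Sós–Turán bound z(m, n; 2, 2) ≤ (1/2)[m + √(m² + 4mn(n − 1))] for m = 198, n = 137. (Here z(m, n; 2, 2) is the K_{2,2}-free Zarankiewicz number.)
z(198, 137; 2, 2) ≤ (1/2)[198 + √(198² + 4·198·137·136)] = (1/2)[198 + √14795748] = 2022.2621

Kővári–Sós–Turán: let r_1, ..., r_198 be the row sums and z = Σ r_i the total number of 1s. Each pair of columns can share at most one row with both entries 1 (else a 2×2 all-ones block appears), so Σ_i C(r_i, 2) ≤ C(137, 2) = 9316. By convexity Σ_i C(r_i, 2) ≥ 198·C(z/198, 2) = z(z − 198)/(2·198), giving z² − 198z − 198·137·136 ≤ 0 and hence z ≤ (1/2)[198 + √(39204 + 4·3689136)] = (1/2)[198 + √14795748] ≈ (1/2)(198 + 3846.5241) = 2022.2621.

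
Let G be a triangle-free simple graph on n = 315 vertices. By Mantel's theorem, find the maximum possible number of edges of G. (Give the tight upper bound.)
ex(315, K_3) = ⌊315^2/4⌋ = 24806

Mantel (1907): a triangle-free graph on n vertices has at most ⌊n^2/4⌋ edges, with equality for the complete bipartite graph K_{⌊n/2⌋, ⌈n/2⌉}. For n = 315: ⌊315^2/4⌋ = ⌊99225/4⌋ = 24806. The extremal graph is K_{157, 158}, which has 157·158 = 24806 edges.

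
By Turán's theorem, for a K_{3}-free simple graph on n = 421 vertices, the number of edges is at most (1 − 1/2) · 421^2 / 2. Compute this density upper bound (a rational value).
Turán density bound = (1/2) · 421^2/2 = 177241/4 ≈ 44310.25

Turán's theorem: ex(n, K_{r+1}) is achieved by the complete r-partite Turán graph T(n, r) with parts as balanced as possible, and is at most (1 − 1/r) · n^2/2. For r = 2, n = 421: the density bound is (1/2) · 177241/2 = 177241/4 ≈ 44310.25. The integer-valued extremum is e(T(421, 2)) = 44310, which is strictly less than the density bound 177241/4 since 2 ∤ 421 (the parts of T(421, 2) cannot all be equal).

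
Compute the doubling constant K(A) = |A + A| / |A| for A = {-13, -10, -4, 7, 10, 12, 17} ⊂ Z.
K = |A + A| / |A| = 26/7

Enumerate A + A = {a + b : a, b ∈ A}. With |A| = 7, there are |A|^2 = 49 ordered sum pairs; collecting distinct values, A + A = {-26, -23, -20, -17, -14, -8, -6, -3, -1, 0, 2, 3, 4, 6, 7, 8, 13, 14, 17, 19, 20, 22, 24, 27, 29, 34}, so |A + A| = 26. Thus K = 26/7. For comparison, the minimum possible |A + A| over all 7-element sets is 2·7 − 1 = 13 (so min K = 13/7), attained only by arithmetic progressions.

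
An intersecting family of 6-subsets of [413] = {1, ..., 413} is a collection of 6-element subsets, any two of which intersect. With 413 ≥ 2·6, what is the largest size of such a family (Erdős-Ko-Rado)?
max |F| = C(412, 5) = 96543962472

Erdős-Ko-Rado (1961): when n ≥ 2k, max |F| = C(n−1, k−1). The bound is attained by the star {A : i ∈ A} for any fixed i ∈ [n]. Here C(413−1, 6−1) = C(412, 5) = 96543962472.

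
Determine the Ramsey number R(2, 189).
R(2, 189) = 189

R(2, k) = k for all k ≥ 2: in a 2-colouring of K_k, either some edge is red (a red K_2) or all edges are blue (a blue K_k). And K_{188} coloured all-blue has no blue K_189, so R(2, 189) > 188. Hence R(2, 189) = 189.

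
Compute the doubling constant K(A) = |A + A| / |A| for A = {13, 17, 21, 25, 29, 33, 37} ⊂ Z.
K = |A + A| / |A| = 13/7

Enumerate A + A = {a + b : a, b ∈ A}. With |A| = 7, there are |A|^2 = 49 ordered sum pairs; collecting distinct values, A + A = {26, 30, 34, 38, 42, 46, 50, 54, 58, 62, 66, 70, 74}, so |A + A| = 13. Thus K = 13/7. Here |A + A| = 2|A| − 1 = 13, the minimum possible — so K = 13/7 is minimal, which holds iff A is an arithmetic progression.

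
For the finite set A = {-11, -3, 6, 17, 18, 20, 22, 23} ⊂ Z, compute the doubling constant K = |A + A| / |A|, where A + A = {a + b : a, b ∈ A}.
K = |A + A| / |A| = 33/8

Enumerate A + A = {a + b : a, b ∈ A}. With |A| = 8, there are |A|^2 = 64 ordered sum pairs; collecting distinct values, A + A = {-22, -14, -6, -5, 3, 6, 7, 9, 11, 12, 14, 15, 17, 19, 20, 23, 24, 26, 28, 29, 34, 35, 36, 37, 38, 39, 40, 41, 42, 43, 44, 45, 46}, so |A + A| = 33. Thus K = 33/8. For comparison, the minimum possible |A + A| over all 8-element sets is 2·8 − 1 = 15 (so min K = 15/8), attained only by arithmetic progressions.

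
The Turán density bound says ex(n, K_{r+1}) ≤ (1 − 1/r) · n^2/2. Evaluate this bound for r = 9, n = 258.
Turán density bound = (8/9) · 258^2/2 = 29584

Turán's theorem: ex(n, K_{r+1}) is achieved by the complete r-partite Turán graph T(n, r) with parts as balanced as possible, and is at most (1 − 1/r) · n^2/2. For r = 9, n = 258: the density bound is (8/9) · 66564/2 = 29584. The integer-valued extremum is e(T(258, 9)) = 29583, which is strictly less than the density bound 29584 since 9 ∤ 258 (the parts of T(258, 9) cannot all be equal).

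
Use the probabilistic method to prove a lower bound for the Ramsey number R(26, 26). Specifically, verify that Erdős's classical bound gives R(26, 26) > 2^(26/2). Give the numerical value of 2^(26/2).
2^(26/2) = 8192; so R(26, 26) > 8192

Colour each edge of K_n uniformly at random with red/blue. The expected number of monochromatic K_26 is C(n, 26) · 2 · 2^(−C(26,2)). If C(n, 26) · 2^(1 − C(26,2)) < 1, then with positive probability no monochromatic K_26 exists, so R(26, 26) > n. The standard estimate C(n, 26) ≤ n^26/26! shows this inequality holds whenever n ≤ 2^(26/2) (since 26! · 2^(C(26,2) − 1) > 2^(26^2/2) ≥ n^26). Hence R(26, 26) > 2^(26/2) = 8192.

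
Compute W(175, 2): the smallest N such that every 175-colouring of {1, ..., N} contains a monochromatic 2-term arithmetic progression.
W(175, 2) = 175 + 1 = 176

A 2-term AP is any pair of integers, so a monochromatic 2-AP exists iff some colour is used at least twice. With 175 colours, the colouring i ↦ i on {1, ..., 175} uses each colour once, avoiding any monochromatic pair, so W(175, 2) > 175. For {1, ..., 176}, pigeonhole forces two integers of the same colour, which form a monochromatic 2-AP. Hence W(175, 2) = 176.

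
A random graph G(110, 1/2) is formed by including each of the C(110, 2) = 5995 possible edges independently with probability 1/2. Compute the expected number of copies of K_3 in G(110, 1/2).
E[# K_3] = C(110, 3) · (1/2)^C(3, 2) = 215820 / 2^3 = 53955/2 = 26977.5

For each 3-subset S of vertices (there are C(110, 3) = 215820 such S), let X_S = 1 if S induces a K_3 (all C(3, 2) = 3 edges present). Then P(X_S = 1) = (1/2)^3 = 1/8. By linearity of expectation, E[# K_3] = C(110, 3) · (1/2)^3 = 215820 / 8 = 53955/2 = 26977.5.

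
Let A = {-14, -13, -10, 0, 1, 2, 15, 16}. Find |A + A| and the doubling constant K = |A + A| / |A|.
K = |A + A| / |A| = 27/8

Enumerate A + A = {a + b : a, b ∈ A}. With |A| = 8, there are |A|^2 = 64 ordered sum pairs; collecting distinct values, A + A = {-28, -27, -26, -24, -23, -20, -14, -13, -12, -11, -10, -9, -8, 0, 1, 2, 3, 4, 5, 6, 15, 16, 17, 18, 30, 31, 32}, so |A + A| = 27. Thus K = 27/8. For comparison, the minimum possible |A + A| over all 8-element sets is 2·8 − 1 = 15 (so min K = 15/8), attained only by arithmetic progressions.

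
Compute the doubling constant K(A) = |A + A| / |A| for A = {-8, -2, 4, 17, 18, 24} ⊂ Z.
K = |A + A| / |A| = 18/6 = 3

Enumerate A + A = {a + b : a, b ∈ A}. With |A| = 6, there are |A|^2 = 36 ordered sum pairs; collecting distinct values, A + A = {-16, -10, -4, 2, 8, 9, 10, 15, 16, 21, 22, 28, 34, 35, 36, 41, 42, 48}, so |A + A| = 18. Thus K = 18/6 = 3. For comparison, the minimum possible |A + A| over all 6-element sets is 2·6 − 1 = 11 (so min K = 11/6), attained only by arithmetic progressions.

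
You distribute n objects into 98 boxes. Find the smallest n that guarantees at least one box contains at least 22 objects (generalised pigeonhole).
n = (22 − 1)·98 + 1 = 2059

By the generalised pigeonhole principle, to guarantee some box contains ≥ r objects we need more than (r − 1) · k objects total. Threshold: n = (r − 1) · k + 1. With r = 22 and k = 98: n = 21 · 98 + 1 = 2058 + 1 = 2059. For n = 2058 = 21 · 98, we can put exactly 21 objects in every box, avoiding 22 in any single one — so 2059 is tight.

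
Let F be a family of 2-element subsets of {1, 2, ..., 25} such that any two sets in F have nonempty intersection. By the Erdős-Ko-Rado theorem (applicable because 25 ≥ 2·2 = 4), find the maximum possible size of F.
max |F| = C(24, 1) = 24

Erdős-Ko-Rado (1961): when n ≥ 2k, max |F| = C(n−1, k−1). The bound is attained by the star {A : i ∈ A} for any fixed i ∈ [n]. Here C(25−1, 2−1) = C(24, 1) = 24.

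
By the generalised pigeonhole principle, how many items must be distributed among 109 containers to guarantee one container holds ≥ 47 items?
n = (47 − 1)·109 + 1 = 5015

By the generalised pigeonhole principle, to guarantee some box contains ≥ r objects we need more than (r − 1) · k objects total. Threshold: n = (r − 1) · k + 1. With r = 47 and k = 109: n = 46 · 109 + 1 = 5014 + 1 = 5015. For n = 5014 = 46 · 109, we can put exactly 46 objects in every box, avoiding 47 in any single one — so 5015 is tight.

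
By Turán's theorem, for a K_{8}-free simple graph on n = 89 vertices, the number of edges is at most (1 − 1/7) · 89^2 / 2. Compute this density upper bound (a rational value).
Turán density bound = (6/7) · 89^2/2 = 23763/7 ≈ 3394.7143

Turán's theorem: ex(n, K_{r+1}) is achieved by the complete r-partite Turán graph T(n, r) with parts as balanced as possible, and is at most (1 − 1/r) · n^2/2. For r = 7, n = 89: the density bound is (6/7) · 7921/2 = 23763/7 ≈ 3394.7143. The integer-valued extremum is e(T(89, 7)) = 3394, which is strictly less than the density bound 23763/7 since 7 ∤ 89 (the parts of T(89, 7) cannot all be equal).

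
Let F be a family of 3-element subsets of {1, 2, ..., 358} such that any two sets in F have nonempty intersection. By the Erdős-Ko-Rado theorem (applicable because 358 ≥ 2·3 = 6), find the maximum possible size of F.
max |F| = C(357, 2) = 63546

The Erdős-Ko-Rado theorem states: for n ≥ 2k, an intersecting family of k-subsets of an n-element set has size at most C(n − 1, k − 1), with equality for 'star' families {A ⊆ [n] : |A| = k, i ∈ A} (fix an element i). For n = 358, k = 3: C(357, 2) = 63546.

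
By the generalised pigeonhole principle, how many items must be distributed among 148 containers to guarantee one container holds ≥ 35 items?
n = (35 − 1)·148 + 1 = 5033

By the generalised pigeonhole principle, to guarantee some box contains ≥ r objects we need more than (r − 1) · k objects total. Threshold: n = (r − 1) · k + 1. With r = 35 and k = 148: n = 34 · 148 + 1 = 5032 + 1 = 5033. For n = 5032 = 34 · 148, we can put exactly 34 objects in every box, avoiding 35 in any single one — so 5033 is tight.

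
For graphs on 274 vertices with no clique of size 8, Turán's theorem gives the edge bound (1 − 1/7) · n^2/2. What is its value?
Turán density bound = (6/7) · 274^2/2 = 225228/7 ≈ 32175.4286

Turán's theorem: ex(n, K_{r+1}) is achieved by the complete r-partite Turán graph T(n, r) with parts as balanced as possible, and is at most (1 − 1/r) · n^2/2. For r = 7, n = 274: the density bound is (6/7) · 75076/2 = 225228/7 ≈ 32175.4286. The integer-valued extremum is e(T(274, 7)) = 32175, which is strictly less than the density bound 225228/7 since 7 ∤ 274 (the parts of T(274, 7) cannot all be equal).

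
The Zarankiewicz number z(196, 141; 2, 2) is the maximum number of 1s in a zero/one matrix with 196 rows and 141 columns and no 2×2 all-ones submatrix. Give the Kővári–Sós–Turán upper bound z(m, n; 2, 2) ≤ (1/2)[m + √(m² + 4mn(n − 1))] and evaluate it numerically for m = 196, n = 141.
z(196, 141; 2, 2) ≤ (1/2)[196 + √(196² + 4·196·141·140)] = (1/2)[196 + √15514576] = 2067.4273

Kővári–Sós–Turán: let r_1, ..., r_196 be the row sums and z = Σ r_i the total number of 1s. Each pair of columns can share at most one row with both entries 1 (else a 2×2 all-ones block appears), so Σ_i C(r_i, 2) ≤ C(141, 2) = 9870. By convexity Σ_i C(r_i, 2) ≥ 196·C(z/196, 2) = z(z − 196)/(2·196), giving z² − 196z − 196·141·140 ≤ 0 and hence z ≤ (1/2)[196 + √(38416 + 4·3869040)] = (1/2)[196 + √15514576] ≈ (1/2)(196 + 3938.8547) = 2067.4273.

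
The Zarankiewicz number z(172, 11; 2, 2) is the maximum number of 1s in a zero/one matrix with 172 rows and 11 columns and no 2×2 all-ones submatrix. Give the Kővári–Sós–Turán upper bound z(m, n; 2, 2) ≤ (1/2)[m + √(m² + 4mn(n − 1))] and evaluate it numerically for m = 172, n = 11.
z(172, 11; 2, 2) ≤ (1/2)[172 + √(172² + 4·172·11·10)] = (1/2)[172 + √105264] = 248.2221

Kővári–Sós–Turán: let r_1, ..., r_172 be the row sums and z = Σ r_i the total number of 1s. Each pair of columns can share at most one row with both entries 1 (else a 2×2 all-ones block appears), so Σ_i C(r_i, 2) ≤ C(11, 2) = 55. By convexity Σ_i C(r_i, 2) ≥ 172·C(z/172, 2) = z(z − 172)/(2·172), giving z² − 172z − 172·11·10 ≤ 0 and hence z ≤ (1/2)[172 + √(29584 + 4·18920)] = (1/2)[172 + √105264] ≈ (1/2)(172 + 324.4441) = 248.2221.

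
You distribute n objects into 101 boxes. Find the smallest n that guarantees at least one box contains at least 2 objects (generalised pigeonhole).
n = (2 − 1)·101 + 1 = 102

By the generalised pigeonhole principle, to guarantee some box contains ≥ r objects we need more than (r − 1) · k objects total. Threshold: n = (r − 1) · k + 1. With r = 2 and k = 101: n = 1 · 101 + 1 = 101 + 1 = 102. For n = 101 = 1 · 101, we can put exactly 1 objects in every box, avoiding 2 in any single one — so 102 is tight.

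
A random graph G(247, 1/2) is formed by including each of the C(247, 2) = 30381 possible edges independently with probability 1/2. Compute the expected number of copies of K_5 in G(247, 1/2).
E[# K_5] = C(247, 5) · (1/2)^C(5, 2) = 7355513529 / 2^10 ≈ 7183118.680664

For each 5-subset S of vertices (there are C(247, 5) = 7355513529 such S), let X_S = 1 if S induces a K_5 (all C(5, 2) = 10 edges present). Then P(X_S = 1) = (1/2)^10 = 1/1024. By linearity of expectation, E[# K_5] = C(247, 5) · (1/2)^10 = 7355513529 / 1024 ≈ 7183118.680664.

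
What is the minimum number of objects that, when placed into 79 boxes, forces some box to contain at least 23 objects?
n = (23 − 1)·79 + 1 = 1739

By the generalised pigeonhole principle, to guarantee some box contains ≥ r objects we need more than (r − 1) · k objects total. Threshold: n = (r − 1) · k + 1. With r = 23 and k = 79: n = 22 · 79 + 1 = 1738 + 1 = 1739. For n = 1738 = 22 · 79, we can put exactly 22 objects in every box, avoiding 23 in any single one — so 1739 is tight.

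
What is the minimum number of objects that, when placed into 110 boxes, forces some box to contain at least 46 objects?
n = (46 − 1)·110 + 1 = 4951

By the generalised pigeonhole principle, to guarantee some box contains ≥ r objects we need more than (r − 1) · k objects total. Threshold: n = (r − 1) · k + 1. With r = 46 and k = 110: n = 45 · 110 + 1 = 4950 + 1 = 4951. For n = 4950 = 45 · 110, we can put exactly 45 objects in every box, avoiding 46 in any single one — so 4951 is tight.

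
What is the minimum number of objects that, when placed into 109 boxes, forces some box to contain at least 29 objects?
n = (29 − 1)·109 + 1 = 3053

By the generalised pigeonhole principle, to guarantee some box contains ≥ r objects we need more than (r − 1) · k objects total. Threshold: n = (r − 1) · k + 1. With r = 29 and k = 109: n = 28 · 109 + 1 = 3052 + 1 = 3053. For n = 3052 = 28 · 109, we can put exactly 28 objects in every box, avoiding 29 in any single one — so 3053 is tight.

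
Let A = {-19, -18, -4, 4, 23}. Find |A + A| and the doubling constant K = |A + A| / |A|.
K = |A + A| / |A| = 15/5 = 3

Enumerate A + A = {a + b : a, b ∈ A}. With |A| = 5, there are |A|^2 = 25 ordered sum pairs; collecting distinct values, A + A = {-38, -37, -36, -23, -22, -15, -14, -8, 0, 4, 5, 8, 19, 27, 46}, so |A + A| = 15. Thus K = 15/5 = 3. For comparison, the minimum possible |A + A| over all 5-element sets is 2·5 − 1 = 9 (so min K = 9/5), attained only by arithmetic progressions.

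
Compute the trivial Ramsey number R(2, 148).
R(2, 148) = 148

R(2, k) = k for all k ≥ 2: in a 2-colouring of K_k, either some edge is red (a red K_2) or all edges are blue (a blue K_k). And K_{147} coloured all-blue has no blue K_148, so R(2, 148) > 147. Hence R(2, 148) = 148.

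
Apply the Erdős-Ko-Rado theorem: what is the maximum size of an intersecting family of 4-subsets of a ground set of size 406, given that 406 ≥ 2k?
max |F| = C(405, 3) = 10989810

Erdős-Ko-Rado (1961): when n ≥ 2k, max |F| = C(n−1, k−1). The bound is attained by the star {A : i ∈ A} for any fixed i ∈ [n]. Here C(406−1, 4−1) = C(405, 3) = 10989810.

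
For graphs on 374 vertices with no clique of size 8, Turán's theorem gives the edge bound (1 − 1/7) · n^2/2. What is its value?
Turán density bound = (6/7) · 374^2/2 = 419628/7 ≈ 59946.8571

Turán's theorem: ex(n, K_{r+1}) is achieved by the complete r-partite Turán graph T(n, r) with parts as balanced as possible, and is at most (1 − 1/r) · n^2/2. For r = 7, n = 374: the density bound is (6/7) · 139876/2 = 419628/7 ≈ 59946.8571. The integer-valued extremum is e(T(374, 7)) = 59946, which is strictly less than the density bound 419628/7 since 7 ∤ 374 (the parts of T(374, 7) cannot all be equal).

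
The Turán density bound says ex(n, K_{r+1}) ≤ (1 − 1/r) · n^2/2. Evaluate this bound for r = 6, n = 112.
Turán density bound = (5/6) · 112^2/2 = 15680/3 ≈ 5226.6667

Turán's theorem: ex(n, K_{r+1}) is achieved by the complete r-partite Turán graph T(n, r) with parts as balanced as possible, and is at most (1 − 1/r) · n^2/2. For r = 6, n = 112: the density bound is (5/6) · 12544/2 = 15680/3 ≈ 5226.6667. The integer-valued extremum is e(T(112, 6)) = 5226, which is strictly less than the density bound 15680/3 since 6 ∤ 112 (the parts of T(112, 6) cannot all be equal).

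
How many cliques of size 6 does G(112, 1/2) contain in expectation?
E[# K_6] = C(112, 6) · (1/2)^C(6, 2) = 2392407864 / 2^15 = 299050983/4096 ≈ 73010.493896

For each 6-subset S of vertices (there are C(112, 6) = 2392407864 such S), let X_S = 1 if S induces a K_6 (all C(6, 2) = 15 edges present). Then P(X_S = 1) = (1/2)^15 = 1/32768. By linearity of expectation, E[# K_6] = C(112, 6) · (1/2)^15 = 2392407864 / 32768 = 299050983/4096 ≈ 73010.493896.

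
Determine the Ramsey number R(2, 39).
R(2, 39) = 39

R(2, k) = k for all k ≥ 2: in a 2-colouring of K_k, either some edge is red (a red K_2) or all edges are blue (a blue K_k). And K_{38} coloured all-blue has no blue K_39, so R(2, 39) > 38. Hence R(2, 39) = 39.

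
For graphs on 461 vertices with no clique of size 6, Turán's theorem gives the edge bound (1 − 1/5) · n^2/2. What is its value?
Turán density bound = (4/5) · 461^2/2 = 425042/5 ≈ 85008.4

Turán's theorem: ex(n, K_{r+1}) is achieved by the complete r-partite Turán graph T(n, r) with parts as balanced as possible, and is at most (1 − 1/r) · n^2/2. For r = 5, n = 461: the density bound is (4/5) · 212521/2 = 425042/5 ≈ 85008.4. The integer-valued extremum is e(T(461, 5)) = 85008, which is strictly less than the density bound 425042/5 since 5 ∤ 461 (the parts of T(461, 5) cannot all be equal).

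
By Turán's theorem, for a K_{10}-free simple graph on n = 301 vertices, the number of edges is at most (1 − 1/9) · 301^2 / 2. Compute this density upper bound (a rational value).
Turán density bound = (8/9) · 301^2/2 = 362404/9 ≈ 40267.1111

Turán's theorem: ex(n, K_{r+1}) is achieved by the complete r-partite Turán graph T(n, r) with parts as balanced as possible, and is at most (1 − 1/r) · n^2/2. For r = 9, n = 301: the density bound is (8/9) · 90601/2 = 362404/9 ≈ 40267.1111. The integer-valued extremum is e(T(301, 9)) = 40266, which is strictly less than the density bound 362404/9 since 9 ∤ 301 (the parts of T(301, 9) cannot all be equal).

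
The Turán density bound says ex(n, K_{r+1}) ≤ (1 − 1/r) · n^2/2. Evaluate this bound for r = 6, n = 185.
Turán density bound = (5/6) · 185^2/2 = 171125/12 ≈ 14260.4167

Turán's theorem: ex(n, K_{r+1}) is achieved by the complete r-partite Turán graph T(n, r) with parts as balanced as possible, and is at most (1 − 1/r) · n^2/2. For r = 6, n = 185: the density bound is (5/6) · 34225/2 = 171125/12 ≈ 14260.4167. The integer-valued extremum is e(T(185, 6)) = 14260, which is strictly less than the density bound 171125/12 since 6 ∤ 185 (the parts of T(185, 6) cannot all be equal).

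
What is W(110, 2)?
W(110, 2) = 110 + 1 = 111

A 2-term AP is any pair of integers, so a monochromatic 2-AP exists iff some colour is used at least twice. With 110 colours, the colouring i ↦ i on {1, ..., 110} uses each colour once, avoiding any monochromatic pair, so W(110, 2) > 110. For {1, ..., 111}, pigeonhole forces two integers of the same colour, which form a monochromatic 2-AP. Hence W(110, 2) = 111.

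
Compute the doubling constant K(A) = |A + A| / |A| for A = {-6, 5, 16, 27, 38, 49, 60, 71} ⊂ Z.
K = |A + A| / |A| = 15/8

Enumerate A + A = {a + b : a, b ∈ A}. With |A| = 8, there are |A|^2 = 64 ordered sum pairs; collecting distinct values, A + A = {-12, -1, 10, 21, 32, 43, 54, 65, 76, 87, 98, 109, 120, 131, 142}, so |A + A| = 15. Thus K = 15/8. Here |A + A| = 2|A| − 1 = 15, the minimum possible — so K = 15/8 is minimal, which holds iff A is an arithmetic progression.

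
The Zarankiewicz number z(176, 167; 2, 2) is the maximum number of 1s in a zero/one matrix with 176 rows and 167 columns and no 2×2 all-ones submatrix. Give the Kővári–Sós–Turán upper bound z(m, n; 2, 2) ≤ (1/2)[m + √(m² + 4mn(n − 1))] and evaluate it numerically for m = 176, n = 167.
z(176, 167; 2, 2) ≤ (1/2)[176 + √(176² + 4·176·167·166)] = (1/2)[176 + √19547264] = 2298.6144

Kővári–Sós–Turán: let r_1, ..., r_176 be the row sums and z = Σ r_i the total number of 1s. Each pair of columns can share at most one row with both entries 1 (else a 2×2 all-ones block appears), so Σ_i C(r_i, 2) ≤ C(167, 2) = 13861. By convexity Σ_i C(r_i, 2) ≥ 176·C(z/176, 2) = z(z − 176)/(2·176), giving z² − 176z − 176·167·166 ≤ 0 and hence z ≤ (1/2)[176 + √(30976 + 4·4879072)] = (1/2)[176 + √19547264] ≈ (1/2)(176 + 4421.2288) = 2298.6144.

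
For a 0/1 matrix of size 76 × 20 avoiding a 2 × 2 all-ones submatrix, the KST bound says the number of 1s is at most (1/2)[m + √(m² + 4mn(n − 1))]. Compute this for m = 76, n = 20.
z(76, 20; 2, 2) ≤ (1/2)[76 + √(76² + 4·76·20·19)] = (1/2)[76 + √121296] = 212.1379

Kővári–Sós–Turán: let r_1, ..., r_76 be the row sums and z = Σ r_i the total number of 1s. Each pair of columns can share at most one row with both entries 1 (else a 2×2 all-ones block appears), so Σ_i C(r_i, 2) ≤ C(20, 2) = 190. By convexity Σ_i C(r_i, 2) ≥ 76·C(z/76, 2) = z(z − 76)/(2·76), giving z² − 76z − 76·20·19 ≤ 0 and hence z ≤ (1/2)[76 + √(5776 + 4·28880)] = (1/2)[76 + √121296] ≈ (1/2)(76 + 348.2758) = 212.1379.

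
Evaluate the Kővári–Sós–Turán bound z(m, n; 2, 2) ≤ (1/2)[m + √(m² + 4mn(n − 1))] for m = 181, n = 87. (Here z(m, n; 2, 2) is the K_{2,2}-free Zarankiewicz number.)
z(181, 87; 2, 2) ≤ (1/2)[181 + √(181² + 4·181·87·86)] = (1/2)[181 + √5449729] = 1257.7327

Kővári–Sós–Turán: let r_1, ..., r_181 be the row sums and z = Σ r_i the total number of 1s. Each pair of columns can share at most one row with both entries 1 (else a 2×2 all-ones block appears), so Σ_i C(r_i, 2) ≤ C(87, 2) = 3741. By convexity Σ_i C(r_i, 2) ≥ 181·C(z/181, 2) = z(z − 181)/(2·181), giving z² − 181z − 181·87·86 ≤ 0 and hence z ≤ (1/2)[181 + √(32761 + 4·1354242)] = (1/2)[181 + √5449729] ≈ (1/2)(181 + 2334.4655) = 1257.7327.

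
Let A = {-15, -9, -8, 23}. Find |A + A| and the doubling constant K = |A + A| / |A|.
K = |A + A| / |A| = 10/4 = 5/2

Enumerate A + A = {a + b : a, b ∈ A}. With |A| = 4, there are |A|^2 = 16 ordered sum pairs; collecting distinct values, A + A = {-30, -24, -23, -18, -17, -16, 8, 14, 15, 46}, so |A + A| = 10. Thus K = 10/4 = 5/2. For comparison, the minimum possible |A + A| over all 4-element sets is 2·4 − 1 = 7 (so min K = 7/4), attained only by arithmetic progressions.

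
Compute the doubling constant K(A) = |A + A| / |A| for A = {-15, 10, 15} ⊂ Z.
K = |A + A| / |A| = 6/3 = 2

Enumerate A + A = {a + b : a, b ∈ A}. With |A| = 3, there are |A|^2 = 9 ordered sum pairs; collecting distinct values, A + A = {-30, -5, 0, 20, 25, 30}, so |A + A| = 6. Thus K = 6/3 = 2. For comparison, the minimum possible |A + A| over all 3-element sets is 2·3 − 1 = 5 (so min K = 5/3), attained only by arithmetic progressions.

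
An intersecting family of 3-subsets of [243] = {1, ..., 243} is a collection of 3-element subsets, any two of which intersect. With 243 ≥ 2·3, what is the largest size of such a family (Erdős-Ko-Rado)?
max |F| = C(242, 2) = 29161

Erdős-Ko-Rado (1961): when n ≥ 2k, max |F| = C(n−1, k−1). The bound is attained by the star {A : i ∈ A} for any fixed i ∈ [n]. Here C(243−1, 3−1) = C(242, 2) = 29161.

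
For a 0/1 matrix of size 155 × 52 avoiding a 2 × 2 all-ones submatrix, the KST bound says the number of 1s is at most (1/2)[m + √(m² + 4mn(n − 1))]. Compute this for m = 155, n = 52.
z(155, 52; 2, 2) ≤ (1/2)[155 + √(155² + 4·155·52·51)] = (1/2)[155 + √1668265] = 723.3067

Kővári–Sós–Turán: let r_1, ..., r_155 be the row sums and z = Σ r_i the total number of 1s. Each pair of columns can share at most one row with both entries 1 (else a 2×2 all-ones block appears), so Σ_i C(r_i, 2) ≤ C(52, 2) = 1326. By convexity Σ_i C(r_i, 2) ≥ 155·C(z/155, 2) = z(z − 155)/(2·155), giving z² − 155z − 155·52·51 ≤ 0 and hence z ≤ (1/2)[155 + √(24025 + 4·411060)] = (1/2)[155 + √1668265] ≈ (1/2)(155 + 1291.6133) = 723.3067.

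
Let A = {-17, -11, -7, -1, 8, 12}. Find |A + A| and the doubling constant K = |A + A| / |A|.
K = |A + A| / |A| = 19/6

Enumerate A + A = {a + b : a, b ∈ A}. With |A| = 6, there are |A|^2 = 36 ordered sum pairs; collecting distinct values, A + A = {-34, -28, -24, -22, -18, -14, -12, -9, -8, -5, -3, -2, 1, 5, 7, 11, 16, 20, 24}, so |A + A| = 19. Thus K = 19/6. For comparison, the minimum possible |A + A| over all 6-element sets is 2·6 − 1 = 11 (so min K = 11/6), attained only by arithmetic progressions.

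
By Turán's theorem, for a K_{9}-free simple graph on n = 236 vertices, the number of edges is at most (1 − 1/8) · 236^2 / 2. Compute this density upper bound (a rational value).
Turán density bound = (7/8) · 236^2/2 = 24367

Turán's theorem: ex(n, K_{r+1}) is achieved by the complete r-partite Turán graph T(n, r) with parts as balanced as possible, and is at most (1 − 1/r) · n^2/2. For r = 8, n = 236: the density bound is (7/8) · 55696/2 = 24367. The integer-valued extremum is e(T(236, 8)) = 24366, which is strictly less than the density bound 24367 since 8 ∤ 236 (the parts of T(236, 8) cannot all be equal).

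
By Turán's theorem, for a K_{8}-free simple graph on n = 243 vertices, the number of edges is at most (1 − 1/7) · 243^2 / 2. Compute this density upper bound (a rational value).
Turán density bound = (6/7) · 243^2/2 = 177147/7 ≈ 25306.7143

Turán's theorem: ex(n, K_{r+1}) is achieved by the complete r-partite Turán graph T(n, r) with parts as balanced as possible, and is at most (1 − 1/r) · n^2/2. For r = 7, n = 243: the density bound is (6/7) · 59049/2 = 177147/7 ≈ 25306.7143. The integer-valued extremum is e(T(243, 7)) = 25306, which is strictly less than the density bound 177147/7 since 7 ∤ 243 (the parts of T(243, 7) cannot all be equal).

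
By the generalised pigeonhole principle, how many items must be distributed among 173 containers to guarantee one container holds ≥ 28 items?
n = (28 − 1)·173 + 1 = 4672

By the generalised pigeonhole principle, to guarantee some box contains ≥ r objects we need more than (r − 1) · k objects total. Threshold: n = (r − 1) · k + 1. With r = 28 and k = 173: n = 27 · 173 + 1 = 4671 + 1 = 4672. For n = 4671 = 27 · 173, we can put exactly 27 objects in every box, avoiding 28 in any single one — so 4672 is tight.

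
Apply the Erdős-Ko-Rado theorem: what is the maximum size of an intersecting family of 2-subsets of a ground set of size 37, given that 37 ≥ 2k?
max |F| = C(36, 1) = 36

Erdős-Ko-Rado (1961): when n ≥ 2k, max |F| = C(n−1, k−1). The bound is attained by the star {A : i ∈ A} for any fixed i ∈ [n]. Here C(37−1, 2−1) = C(36, 1) = 36.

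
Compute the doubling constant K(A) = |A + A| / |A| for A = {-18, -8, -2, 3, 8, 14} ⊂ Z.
K = |A + A| / |A| = 17/6

Enumerate A + A = {a + b : a, b ∈ A}. With |A| = 6, there are |A|^2 = 36 ordered sum pairs; collecting distinct values, A + A = {-36, -26, -20, -16, -15, -10, -5, -4, 0, 1, 6, 11, 12, 16, 17, 22, 28}, so |A + A| = 17. Thus K = 17/6. For comparison, the minimum possible |A + A| over all 6-element sets is 2·6 − 1 = 11 (so min K = 11/6), attained only by arithmetic progressions.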